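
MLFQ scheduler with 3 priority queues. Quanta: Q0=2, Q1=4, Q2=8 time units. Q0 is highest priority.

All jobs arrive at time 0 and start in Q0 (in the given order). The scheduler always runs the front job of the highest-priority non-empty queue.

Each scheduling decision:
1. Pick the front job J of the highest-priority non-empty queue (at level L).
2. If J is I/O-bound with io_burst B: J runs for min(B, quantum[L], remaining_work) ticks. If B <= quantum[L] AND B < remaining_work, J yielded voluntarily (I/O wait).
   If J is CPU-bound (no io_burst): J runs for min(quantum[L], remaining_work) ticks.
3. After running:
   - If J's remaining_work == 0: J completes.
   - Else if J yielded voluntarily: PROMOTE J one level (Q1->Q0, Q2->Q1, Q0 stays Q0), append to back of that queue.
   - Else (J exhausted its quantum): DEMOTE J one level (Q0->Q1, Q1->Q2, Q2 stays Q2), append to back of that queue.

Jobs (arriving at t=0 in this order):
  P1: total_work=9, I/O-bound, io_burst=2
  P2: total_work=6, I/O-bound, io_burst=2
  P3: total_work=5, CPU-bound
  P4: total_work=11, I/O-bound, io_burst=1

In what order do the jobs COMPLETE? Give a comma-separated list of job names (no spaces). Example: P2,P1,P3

Answer: P2,P1,P4,P3

Derivation:
t=0-2: P1@Q0 runs 2, rem=7, I/O yield, promote→Q0. Q0=[P2,P3,P4,P1] Q1=[] Q2=[]
t=2-4: P2@Q0 runs 2, rem=4, I/O yield, promote→Q0. Q0=[P3,P4,P1,P2] Q1=[] Q2=[]
t=4-6: P3@Q0 runs 2, rem=3, quantum used, demote→Q1. Q0=[P4,P1,P2] Q1=[P3] Q2=[]
t=6-7: P4@Q0 runs 1, rem=10, I/O yield, promote→Q0. Q0=[P1,P2,P4] Q1=[P3] Q2=[]
t=7-9: P1@Q0 runs 2, rem=5, I/O yield, promote→Q0. Q0=[P2,P4,P1] Q1=[P3] Q2=[]
t=9-11: P2@Q0 runs 2, rem=2, I/O yield, promote→Q0. Q0=[P4,P1,P2] Q1=[P3] Q2=[]
t=11-12: P4@Q0 runs 1, rem=9, I/O yield, promote→Q0. Q0=[P1,P2,P4] Q1=[P3] Q2=[]
t=12-14: P1@Q0 runs 2, rem=3, I/O yield, promote→Q0. Q0=[P2,P4,P1] Q1=[P3] Q2=[]
t=14-16: P2@Q0 runs 2, rem=0, completes. Q0=[P4,P1] Q1=[P3] Q2=[]
t=16-17: P4@Q0 runs 1, rem=8, I/O yield, promote→Q0. Q0=[P1,P4] Q1=[P3] Q2=[]
t=17-19: P1@Q0 runs 2, rem=1, I/O yield, promote→Q0. Q0=[P4,P1] Q1=[P3] Q2=[]
t=19-20: P4@Q0 runs 1, rem=7, I/O yield, promote→Q0. Q0=[P1,P4] Q1=[P3] Q2=[]
t=20-21: P1@Q0 runs 1, rem=0, completes. Q0=[P4] Q1=[P3] Q2=[]
t=21-22: P4@Q0 runs 1, rem=6, I/O yield, promote→Q0. Q0=[P4] Q1=[P3] Q2=[]
t=22-23: P4@Q0 runs 1, rem=5, I/O yield, promote→Q0. Q0=[P4] Q1=[P3] Q2=[]
t=23-24: P4@Q0 runs 1, rem=4, I/O yield, promote→Q0. Q0=[P4] Q1=[P3] Q2=[]
t=24-25: P4@Q0 runs 1, rem=3, I/O yield, promote→Q0. Q0=[P4] Q1=[P3] Q2=[]
t=25-26: P4@Q0 runs 1, rem=2, I/O yield, promote→Q0. Q0=[P4] Q1=[P3] Q2=[]
t=26-27: P4@Q0 runs 1, rem=1, I/O yield, promote→Q0. Q0=[P4] Q1=[P3] Q2=[]
t=27-28: P4@Q0 runs 1, rem=0, completes. Q0=[] Q1=[P3] Q2=[]
t=28-31: P3@Q1 runs 3, rem=0, completes. Q0=[] Q1=[] Q2=[]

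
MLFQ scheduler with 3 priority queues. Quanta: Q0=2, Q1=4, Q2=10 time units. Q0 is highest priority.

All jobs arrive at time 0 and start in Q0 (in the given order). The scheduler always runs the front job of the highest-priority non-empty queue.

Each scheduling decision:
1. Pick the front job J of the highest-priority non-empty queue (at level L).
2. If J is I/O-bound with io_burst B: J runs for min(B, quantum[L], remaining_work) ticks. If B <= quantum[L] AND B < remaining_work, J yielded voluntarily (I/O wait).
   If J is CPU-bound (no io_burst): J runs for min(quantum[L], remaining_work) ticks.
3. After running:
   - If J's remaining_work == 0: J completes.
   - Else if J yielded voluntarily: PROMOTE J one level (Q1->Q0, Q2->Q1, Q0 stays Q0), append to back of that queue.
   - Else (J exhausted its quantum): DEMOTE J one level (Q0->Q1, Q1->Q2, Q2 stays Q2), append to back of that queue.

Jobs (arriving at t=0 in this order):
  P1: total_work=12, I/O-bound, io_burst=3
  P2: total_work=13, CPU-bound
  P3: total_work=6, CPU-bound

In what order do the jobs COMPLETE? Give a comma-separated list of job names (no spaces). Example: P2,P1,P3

Answer: P3,P1,P2

Derivation:
t=0-2: P1@Q0 runs 2, rem=10, quantum used, demote→Q1. Q0=[P2,P3] Q1=[P1] Q2=[]
t=2-4: P2@Q0 runs 2, rem=11, quantum used, demote→Q1. Q0=[P3] Q1=[P1,P2] Q2=[]
t=4-6: P3@Q0 runs 2, rem=4, quantum used, demote→Q1. Q0=[] Q1=[P1,P2,P3] Q2=[]
t=6-9: P1@Q1 runs 3, rem=7, I/O yield, promote→Q0. Q0=[P1] Q1=[P2,P3] Q2=[]
t=9-11: P1@Q0 runs 2, rem=5, quantum used, demote→Q1. Q0=[] Q1=[P2,P3,P1] Q2=[]
t=11-15: P2@Q1 runs 4, rem=7, quantum used, demote→Q2. Q0=[] Q1=[P3,P1] Q2=[P2]
t=15-19: P3@Q1 runs 4, rem=0, completes. Q0=[] Q1=[P1] Q2=[P2]
t=19-22: P1@Q1 runs 3, rem=2, I/O yield, promote→Q0. Q0=[P1] Q1=[] Q2=[P2]
t=22-24: P1@Q0 runs 2, rem=0, completes. Q0=[] Q1=[] Q2=[P2]
t=24-31: P2@Q2 runs 7, rem=0, completes. Q0=[] Q1=[] Q2=[]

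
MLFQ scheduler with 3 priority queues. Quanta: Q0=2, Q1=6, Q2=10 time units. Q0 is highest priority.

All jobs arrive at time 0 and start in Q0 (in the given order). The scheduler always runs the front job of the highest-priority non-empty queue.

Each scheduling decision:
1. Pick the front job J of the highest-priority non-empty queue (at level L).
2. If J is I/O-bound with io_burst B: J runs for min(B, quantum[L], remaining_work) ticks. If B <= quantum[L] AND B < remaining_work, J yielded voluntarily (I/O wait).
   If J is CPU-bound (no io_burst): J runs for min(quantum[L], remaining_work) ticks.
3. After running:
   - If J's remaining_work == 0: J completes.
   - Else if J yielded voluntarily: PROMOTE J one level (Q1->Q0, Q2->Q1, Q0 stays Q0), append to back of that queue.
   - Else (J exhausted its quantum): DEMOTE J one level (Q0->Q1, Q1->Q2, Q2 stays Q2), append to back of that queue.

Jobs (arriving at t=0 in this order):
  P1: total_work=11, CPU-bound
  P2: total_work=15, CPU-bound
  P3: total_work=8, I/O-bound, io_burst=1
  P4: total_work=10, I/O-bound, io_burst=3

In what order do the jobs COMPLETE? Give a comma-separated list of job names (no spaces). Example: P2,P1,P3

t=0-2: P1@Q0 runs 2, rem=9, quantum used, demote→Q1. Q0=[P2,P3,P4] Q1=[P1] Q2=[]
t=2-4: P2@Q0 runs 2, rem=13, quantum used, demote→Q1. Q0=[P3,P4] Q1=[P1,P2] Q2=[]
t=4-5: P3@Q0 runs 1, rem=7, I/O yield, promote→Q0. Q0=[P4,P3] Q1=[P1,P2] Q2=[]
t=5-7: P4@Q0 runs 2, rem=8, quantum used, demote→Q1. Q0=[P3] Q1=[P1,P2,P4] Q2=[]
t=7-8: P3@Q0 runs 1, rem=6, I/O yield, promote→Q0. Q0=[P3] Q1=[P1,P2,P4] Q2=[]
t=8-9: P3@Q0 runs 1, rem=5, I/O yield, promote→Q0. Q0=[P3] Q1=[P1,P2,P4] Q2=[]
t=9-10: P3@Q0 runs 1, rem=4, I/O yield, promote→Q0. Q0=[P3] Q1=[P1,P2,P4] Q2=[]
t=10-11: P3@Q0 runs 1, rem=3, I/O yield, promote→Q0. Q0=[P3] Q1=[P1,P2,P4] Q2=[]
t=11-12: P3@Q0 runs 1, rem=2, I/O yield, promote→Q0. Q0=[P3] Q1=[P1,P2,P4] Q2=[]
t=12-13: P3@Q0 runs 1, rem=1, I/O yield, promote→Q0. Q0=[P3] Q1=[P1,P2,P4] Q2=[]
t=13-14: P3@Q0 runs 1, rem=0, completes. Q0=[] Q1=[P1,P2,P4] Q2=[]
t=14-20: P1@Q1 runs 6, rem=3, quantum used, demote→Q2. Q0=[] Q1=[P2,P4] Q2=[P1]
t=20-26: P2@Q1 runs 6, rem=7, quantum used, demote→Q2. Q0=[] Q1=[P4] Q2=[P1,P2]
t=26-29: P4@Q1 runs 3, rem=5, I/O yield, promote→Q0. Q0=[P4] Q1=[] Q2=[P1,P2]
t=29-31: P4@Q0 runs 2, rem=3, quantum used, demote→Q1. Q0=[] Q1=[P4] Q2=[P1,P2]
t=31-34: P4@Q1 runs 3, rem=0, completes. Q0=[] Q1=[] Q2=[P1,P2]
t=34-37: P1@Q2 runs 3, rem=0, completes. Q0=[] Q1=[] Q2=[P2]
t=37-44: P2@Q2 runs 7, rem=0, completes. Q0=[] Q1=[] Q2=[]

Answer: P3,P4,P1,P2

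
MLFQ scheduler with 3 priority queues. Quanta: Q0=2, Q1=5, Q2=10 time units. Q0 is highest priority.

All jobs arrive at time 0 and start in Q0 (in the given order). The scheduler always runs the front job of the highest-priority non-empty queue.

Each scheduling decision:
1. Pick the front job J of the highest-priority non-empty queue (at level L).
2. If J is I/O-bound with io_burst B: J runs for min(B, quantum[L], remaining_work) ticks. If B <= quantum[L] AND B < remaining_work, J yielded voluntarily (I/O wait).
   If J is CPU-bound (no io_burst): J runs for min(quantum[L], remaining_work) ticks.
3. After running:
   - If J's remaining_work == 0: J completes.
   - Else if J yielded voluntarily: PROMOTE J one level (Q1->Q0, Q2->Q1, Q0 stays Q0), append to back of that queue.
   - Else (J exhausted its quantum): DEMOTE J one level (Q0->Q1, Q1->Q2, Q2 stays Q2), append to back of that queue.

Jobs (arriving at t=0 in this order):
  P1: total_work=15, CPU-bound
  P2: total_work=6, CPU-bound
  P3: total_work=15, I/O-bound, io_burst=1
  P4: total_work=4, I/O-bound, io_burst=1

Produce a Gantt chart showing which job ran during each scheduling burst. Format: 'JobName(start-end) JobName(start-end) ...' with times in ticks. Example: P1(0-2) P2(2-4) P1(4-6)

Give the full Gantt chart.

t=0-2: P1@Q0 runs 2, rem=13, quantum used, demote→Q1. Q0=[P2,P3,P4] Q1=[P1] Q2=[]
t=2-4: P2@Q0 runs 2, rem=4, quantum used, demote→Q1. Q0=[P3,P4] Q1=[P1,P2] Q2=[]
t=4-5: P3@Q0 runs 1, rem=14, I/O yield, promote→Q0. Q0=[P4,P3] Q1=[P1,P2] Q2=[]
t=5-6: P4@Q0 runs 1, rem=3, I/O yield, promote→Q0. Q0=[P3,P4] Q1=[P1,P2] Q2=[]
t=6-7: P3@Q0 runs 1, rem=13, I/O yield, promote→Q0. Q0=[P4,P3] Q1=[P1,P2] Q2=[]
t=7-8: P4@Q0 runs 1, rem=2, I/O yield, promote→Q0. Q0=[P3,P4] Q1=[P1,P2] Q2=[]
t=8-9: P3@Q0 runs 1, rem=12, I/O yield, promote→Q0. Q0=[P4,P3] Q1=[P1,P2] Q2=[]
t=9-10: P4@Q0 runs 1, rem=1, I/O yield, promote→Q0. Q0=[P3,P4] Q1=[P1,P2] Q2=[]
t=10-11: P3@Q0 runs 1, rem=11, I/O yield, promote→Q0. Q0=[P4,P3] Q1=[P1,P2] Q2=[]
t=11-12: P4@Q0 runs 1, rem=0, completes. Q0=[P3] Q1=[P1,P2] Q2=[]
t=12-13: P3@Q0 runs 1, rem=10, I/O yield, promote→Q0. Q0=[P3] Q1=[P1,P2] Q2=[]
t=13-14: P3@Q0 runs 1, rem=9, I/O yield, promote→Q0. Q0=[P3] Q1=[P1,P2] Q2=[]
t=14-15: P3@Q0 runs 1, rem=8, I/O yield, promote→Q0. Q0=[P3] Q1=[P1,P2] Q2=[]
t=15-16: P3@Q0 runs 1, rem=7, I/O yield, promote→Q0. Q0=[P3] Q1=[P1,P2] Q2=[]
t=16-17: P3@Q0 runs 1, rem=6, I/O yield, promote→Q0. Q0=[P3] Q1=[P1,P2] Q2=[]
t=17-18: P3@Q0 runs 1, rem=5, I/O yield, promote→Q0. Q0=[P3] Q1=[P1,P2] Q2=[]
t=18-19: P3@Q0 runs 1, rem=4, I/O yield, promote→Q0. Q0=[P3] Q1=[P1,P2] Q2=[]
t=19-20: P3@Q0 runs 1, rem=3, I/O yield, promote→Q0. Q0=[P3] Q1=[P1,P2] Q2=[]
t=20-21: P3@Q0 runs 1, rem=2, I/O yield, promote→Q0. Q0=[P3] Q1=[P1,P2] Q2=[]
t=21-22: P3@Q0 runs 1, rem=1, I/O yield, promote→Q0. Q0=[P3] Q1=[P1,P2] Q2=[]
t=22-23: P3@Q0 runs 1, rem=0, completes. Q0=[] Q1=[P1,P2] Q2=[]
t=23-28: P1@Q1 runs 5, rem=8, quantum used, demote→Q2. Q0=[] Q1=[P2] Q2=[P1]
t=28-32: P2@Q1 runs 4, rem=0, completes. Q0=[] Q1=[] Q2=[P1]
t=32-40: P1@Q2 runs 8, rem=0, completes. Q0=[] Q1=[] Q2=[]

Answer: P1(0-2) P2(2-4) P3(4-5) P4(5-6) P3(6-7) P4(7-8) P3(8-9) P4(9-10) P3(10-11) P4(11-12) P3(12-13) P3(13-14) P3(14-15) P3(15-16) P3(16-17) P3(17-18) P3(18-19) P3(19-20) P3(20-21) P3(21-22) P3(22-23) P1(23-28) P2(28-32) P1(32-40)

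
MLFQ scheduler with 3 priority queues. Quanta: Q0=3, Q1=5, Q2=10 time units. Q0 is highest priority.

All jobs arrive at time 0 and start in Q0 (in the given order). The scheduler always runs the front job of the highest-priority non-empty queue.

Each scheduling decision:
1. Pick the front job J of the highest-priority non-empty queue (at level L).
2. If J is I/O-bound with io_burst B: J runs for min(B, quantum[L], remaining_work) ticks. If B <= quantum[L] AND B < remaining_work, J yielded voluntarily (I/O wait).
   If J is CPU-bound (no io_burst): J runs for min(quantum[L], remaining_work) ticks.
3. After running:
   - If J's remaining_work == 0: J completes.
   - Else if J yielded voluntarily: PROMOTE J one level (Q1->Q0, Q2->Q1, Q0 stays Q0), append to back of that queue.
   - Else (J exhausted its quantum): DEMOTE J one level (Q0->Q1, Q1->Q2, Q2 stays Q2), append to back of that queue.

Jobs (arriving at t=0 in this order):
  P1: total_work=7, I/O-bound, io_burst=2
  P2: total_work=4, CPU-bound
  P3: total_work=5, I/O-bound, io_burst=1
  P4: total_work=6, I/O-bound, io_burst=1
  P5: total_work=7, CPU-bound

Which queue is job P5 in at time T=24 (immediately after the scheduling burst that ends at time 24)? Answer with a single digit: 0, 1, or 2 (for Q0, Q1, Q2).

t=0-2: P1@Q0 runs 2, rem=5, I/O yield, promote→Q0. Q0=[P2,P3,P4,P5,P1] Q1=[] Q2=[]
t=2-5: P2@Q0 runs 3, rem=1, quantum used, demote→Q1. Q0=[P3,P4,P5,P1] Q1=[P2] Q2=[]
t=5-6: P3@Q0 runs 1, rem=4, I/O yield, promote→Q0. Q0=[P4,P5,P1,P3] Q1=[P2] Q2=[]
t=6-7: P4@Q0 runs 1, rem=5, I/O yield, promote→Q0. Q0=[P5,P1,P3,P4] Q1=[P2] Q2=[]
t=7-10: P5@Q0 runs 3, rem=4, quantum used, demote→Q1. Q0=[P1,P3,P4] Q1=[P2,P5] Q2=[]
t=10-12: P1@Q0 runs 2, rem=3, I/O yield, promote→Q0. Q0=[P3,P4,P1] Q1=[P2,P5] Q2=[]
t=12-13: P3@Q0 runs 1, rem=3, I/O yield, promote→Q0. Q0=[P4,P1,P3] Q1=[P2,P5] Q2=[]
t=13-14: P4@Q0 runs 1, rem=4, I/O yield, promote→Q0. Q0=[P1,P3,P4] Q1=[P2,P5] Q2=[]
t=14-16: P1@Q0 runs 2, rem=1, I/O yield, promote→Q0. Q0=[P3,P4,P1] Q1=[P2,P5] Q2=[]
t=16-17: P3@Q0 runs 1, rem=2, I/O yield, promote→Q0. Q0=[P4,P1,P3] Q1=[P2,P5] Q2=[]
t=17-18: P4@Q0 runs 1, rem=3, I/O yield, promote→Q0. Q0=[P1,P3,P4] Q1=[P2,P5] Q2=[]
t=18-19: P1@Q0 runs 1, rem=0, completes. Q0=[P3,P4] Q1=[P2,P5] Q2=[]
t=19-20: P3@Q0 runs 1, rem=1, I/O yield, promote→Q0. Q0=[P4,P3] Q1=[P2,P5] Q2=[]
t=20-21: P4@Q0 runs 1, rem=2, I/O yield, promote→Q0. Q0=[P3,P4] Q1=[P2,P5] Q2=[]
t=21-22: P3@Q0 runs 1, rem=0, completes. Q0=[P4] Q1=[P2,P5] Q2=[]
t=22-23: P4@Q0 runs 1, rem=1, I/O yield, promote→Q0. Q0=[P4] Q1=[P2,P5] Q2=[]
t=23-24: P4@Q0 runs 1, rem=0, completes. Q0=[] Q1=[P2,P5] Q2=[]
t=24-25: P2@Q1 runs 1, rem=0, completes. Q0=[] Q1=[P5] Q2=[]
t=25-29: P5@Q1 runs 4, rem=0, completes. Q0=[] Q1=[] Q2=[]

Answer: 1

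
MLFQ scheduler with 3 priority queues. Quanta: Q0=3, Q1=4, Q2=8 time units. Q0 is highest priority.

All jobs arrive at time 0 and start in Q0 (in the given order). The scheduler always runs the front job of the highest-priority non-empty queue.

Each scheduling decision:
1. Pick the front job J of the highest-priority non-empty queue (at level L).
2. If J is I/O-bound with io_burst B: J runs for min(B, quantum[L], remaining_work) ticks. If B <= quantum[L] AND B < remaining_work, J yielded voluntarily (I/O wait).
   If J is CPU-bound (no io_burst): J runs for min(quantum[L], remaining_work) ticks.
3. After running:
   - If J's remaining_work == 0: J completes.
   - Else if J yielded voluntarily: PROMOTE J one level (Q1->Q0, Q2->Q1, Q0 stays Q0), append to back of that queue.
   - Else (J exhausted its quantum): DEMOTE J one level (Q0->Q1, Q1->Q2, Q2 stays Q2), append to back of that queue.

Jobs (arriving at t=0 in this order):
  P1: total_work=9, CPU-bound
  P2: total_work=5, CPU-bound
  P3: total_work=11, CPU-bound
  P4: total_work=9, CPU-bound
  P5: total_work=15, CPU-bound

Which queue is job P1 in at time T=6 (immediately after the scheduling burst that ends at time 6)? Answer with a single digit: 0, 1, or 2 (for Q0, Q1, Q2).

t=0-3: P1@Q0 runs 3, rem=6, quantum used, demote→Q1. Q0=[P2,P3,P4,P5] Q1=[P1] Q2=[]
t=3-6: P2@Q0 runs 3, rem=2, quantum used, demote→Q1. Q0=[P3,P4,P5] Q1=[P1,P2] Q2=[]
t=6-9: P3@Q0 runs 3, rem=8, quantum used, demote→Q1. Q0=[P4,P5] Q1=[P1,P2,P3] Q2=[]
t=9-12: P4@Q0 runs 3, rem=6, quantum used, demote→Q1. Q0=[P5] Q1=[P1,P2,P3,P4] Q2=[]
t=12-15: P5@Q0 runs 3, rem=12, quantum used, demote→Q1. Q0=[] Q1=[P1,P2,P3,P4,P5] Q2=[]
t=15-19: P1@Q1 runs 4, rem=2, quantum used, demote→Q2. Q0=[] Q1=[P2,P3,P4,P5] Q2=[P1]
t=19-21: P2@Q1 runs 2, rem=0, completes. Q0=[] Q1=[P3,P4,P5] Q2=[P1]
t=21-25: P3@Q1 runs 4, rem=4, quantum used, demote→Q2. Q0=[] Q1=[P4,P5] Q2=[P1,P3]
t=25-29: P4@Q1 runs 4, rem=2, quantum used, demote→Q2. Q0=[] Q1=[P5] Q2=[P1,P3,P4]
t=29-33: P5@Q1 runs 4, rem=8, quantum used, demote→Q2. Q0=[] Q1=[] Q2=[P1,P3,P4,P5]
t=33-35: P1@Q2 runs 2, rem=0, completes. Q0=[] Q1=[] Q2=[P3,P4,P5]
t=35-39: P3@Q2 runs 4, rem=0, completes. Q0=[] Q1=[] Q2=[P4,P5]
t=39-41: P4@Q2 runs 2, rem=0, completes. Q0=[] Q1=[] Q2=[P5]
t=41-49: P5@Q2 runs 8, rem=0, completes. Q0=[] Q1=[] Q2=[]

Answer: 1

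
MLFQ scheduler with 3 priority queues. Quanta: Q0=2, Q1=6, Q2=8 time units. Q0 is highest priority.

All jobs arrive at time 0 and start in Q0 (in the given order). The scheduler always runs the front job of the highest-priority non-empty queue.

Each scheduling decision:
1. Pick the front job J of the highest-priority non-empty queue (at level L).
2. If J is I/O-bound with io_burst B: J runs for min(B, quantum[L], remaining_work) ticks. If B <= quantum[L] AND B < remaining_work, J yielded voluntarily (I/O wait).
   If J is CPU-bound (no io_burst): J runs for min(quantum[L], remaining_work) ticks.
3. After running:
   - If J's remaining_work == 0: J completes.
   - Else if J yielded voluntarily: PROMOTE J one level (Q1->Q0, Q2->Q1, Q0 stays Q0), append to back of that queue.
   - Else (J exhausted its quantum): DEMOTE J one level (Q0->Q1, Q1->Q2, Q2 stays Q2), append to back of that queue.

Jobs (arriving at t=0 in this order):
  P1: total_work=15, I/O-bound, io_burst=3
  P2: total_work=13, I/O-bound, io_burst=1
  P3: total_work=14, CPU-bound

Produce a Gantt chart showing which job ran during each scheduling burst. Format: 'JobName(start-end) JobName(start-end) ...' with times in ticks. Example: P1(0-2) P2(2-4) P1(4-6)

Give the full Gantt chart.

Answer: P1(0-2) P2(2-3) P3(3-5) P2(5-6) P2(6-7) P2(7-8) P2(8-9) P2(9-10) P2(10-11) P2(11-12) P2(12-13) P2(13-14) P2(14-15) P2(15-16) P2(16-17) P1(17-20) P1(20-22) P3(22-28) P1(28-31) P1(31-33) P1(33-36) P3(36-42)

Derivation:
t=0-2: P1@Q0 runs 2, rem=13, quantum used, demote→Q1. Q0=[P2,P3] Q1=[P1] Q2=[]
t=2-3: P2@Q0 runs 1, rem=12, I/O yield, promote→Q0. Q0=[P3,P2] Q1=[P1] Q2=[]
t=3-5: P3@Q0 runs 2, rem=12, quantum used, demote→Q1. Q0=[P2] Q1=[P1,P3] Q2=[]
t=5-6: P2@Q0 runs 1, rem=11, I/O yield, promote→Q0. Q0=[P2] Q1=[P1,P3] Q2=[]
t=6-7: P2@Q0 runs 1, rem=10, I/O yield, promote→Q0. Q0=[P2] Q1=[P1,P3] Q2=[]
t=7-8: P2@Q0 runs 1, rem=9, I/O yield, promote→Q0. Q0=[P2] Q1=[P1,P3] Q2=[]
t=8-9: P2@Q0 runs 1, rem=8, I/O yield, promote→Q0. Q0=[P2] Q1=[P1,P3] Q2=[]
t=9-10: P2@Q0 runs 1, rem=7, I/O yield, promote→Q0. Q0=[P2] Q1=[P1,P3] Q2=[]
t=10-11: P2@Q0 runs 1, rem=6, I/O yield, promote→Q0. Q0=[P2] Q1=[P1,P3] Q2=[]
t=11-12: P2@Q0 runs 1, rem=5, I/O yield, promote→Q0. Q0=[P2] Q1=[P1,P3] Q2=[]
t=12-13: P2@Q0 runs 1, rem=4, I/O yield, promote→Q0. Q0=[P2] Q1=[P1,P3] Q2=[]
t=13-14: P2@Q0 runs 1, rem=3, I/O yield, promote→Q0. Q0=[P2] Q1=[P1,P3] Q2=[]
t=14-15: P2@Q0 runs 1, rem=2, I/O yield, promote→Q0. Q0=[P2] Q1=[P1,P3] Q2=[]
t=15-16: P2@Q0 runs 1, rem=1, I/O yield, promote→Q0. Q0=[P2] Q1=[P1,P3] Q2=[]
t=16-17: P2@Q0 runs 1, rem=0, completes. Q0=[] Q1=[P1,P3] Q2=[]
t=17-20: P1@Q1 runs 3, rem=10, I/O yield, promote→Q0. Q0=[P1] Q1=[P3] Q2=[]
t=20-22: P1@Q0 runs 2, rem=8, quantum used, demote→Q1. Q0=[] Q1=[P3,P1] Q2=[]
t=22-28: P3@Q1 runs 6, rem=6, quantum used, demote→Q2. Q0=[] Q1=[P1] Q2=[P3]
t=28-31: P1@Q1 runs 3, rem=5, I/O yield, promote→Q0. Q0=[P1] Q1=[] Q2=[P3]
t=31-33: P1@Q0 runs 2, rem=3, quantum used, demote→Q1. Q0=[] Q1=[P1] Q2=[P3]
t=33-36: P1@Q1 runs 3, rem=0, completes. Q0=[] Q1=[] Q2=[P3]
t=36-42: P3@Q2 runs 6, rem=0, completes. Q0=[] Q1=[] Q2=[]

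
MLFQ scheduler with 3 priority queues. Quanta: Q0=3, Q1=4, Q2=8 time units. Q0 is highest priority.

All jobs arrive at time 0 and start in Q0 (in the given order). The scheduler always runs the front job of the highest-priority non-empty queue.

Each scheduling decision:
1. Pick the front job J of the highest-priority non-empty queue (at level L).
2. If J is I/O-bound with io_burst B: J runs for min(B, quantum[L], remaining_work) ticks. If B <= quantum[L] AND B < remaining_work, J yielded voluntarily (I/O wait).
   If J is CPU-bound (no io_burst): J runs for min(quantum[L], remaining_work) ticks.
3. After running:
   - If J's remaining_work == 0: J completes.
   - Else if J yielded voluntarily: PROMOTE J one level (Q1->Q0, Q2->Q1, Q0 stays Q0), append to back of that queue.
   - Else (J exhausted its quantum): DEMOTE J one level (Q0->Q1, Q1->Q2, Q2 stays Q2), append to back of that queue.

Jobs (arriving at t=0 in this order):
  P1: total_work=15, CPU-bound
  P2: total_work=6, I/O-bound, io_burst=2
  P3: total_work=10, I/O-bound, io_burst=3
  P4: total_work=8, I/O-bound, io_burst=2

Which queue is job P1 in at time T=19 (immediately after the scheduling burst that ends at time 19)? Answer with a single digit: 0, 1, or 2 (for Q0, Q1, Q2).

Answer: 1

Derivation:
t=0-3: P1@Q0 runs 3, rem=12, quantum used, demote→Q1. Q0=[P2,P3,P4] Q1=[P1] Q2=[]
t=3-5: P2@Q0 runs 2, rem=4, I/O yield, promote→Q0. Q0=[P3,P4,P2] Q1=[P1] Q2=[]
t=5-8: P3@Q0 runs 3, rem=7, I/O yield, promote→Q0. Q0=[P4,P2,P3] Q1=[P1] Q2=[]
t=8-10: P4@Q0 runs 2, rem=6, I/O yield, promote→Q0. Q0=[P2,P3,P4] Q1=[P1] Q2=[]
t=10-12: P2@Q0 runs 2, rem=2, I/O yield, promote→Q0. Q0=[P3,P4,P2] Q1=[P1] Q2=[]
t=12-15: P3@Q0 runs 3, rem=4, I/O yield, promote→Q0. Q0=[P4,P2,P3] Q1=[P1] Q2=[]
t=15-17: P4@Q0 runs 2, rem=4, I/O yield, promote→Q0. Q0=[P2,P3,P4] Q1=[P1] Q2=[]
t=17-19: P2@Q0 runs 2, rem=0, completes. Q0=[P3,P4] Q1=[P1] Q2=[]
t=19-22: P3@Q0 runs 3, rem=1, I/O yield, promote→Q0. Q0=[P4,P3] Q1=[P1] Q2=[]
t=22-24: P4@Q0 runs 2, rem=2, I/O yield, promote→Q0. Q0=[P3,P4] Q1=[P1] Q2=[]
t=24-25: P3@Q0 runs 1, rem=0, completes. Q0=[P4] Q1=[P1] Q2=[]
t=25-27: P4@Q0 runs 2, rem=0, completes. Q0=[] Q1=[P1] Q2=[]
t=27-31: P1@Q1 runs 4, rem=8, quantum used, demote→Q2. Q0=[] Q1=[] Q2=[P1]
t=31-39: P1@Q2 runs 8, rem=0, completes. Q0=[] Q1=[] Q2=[]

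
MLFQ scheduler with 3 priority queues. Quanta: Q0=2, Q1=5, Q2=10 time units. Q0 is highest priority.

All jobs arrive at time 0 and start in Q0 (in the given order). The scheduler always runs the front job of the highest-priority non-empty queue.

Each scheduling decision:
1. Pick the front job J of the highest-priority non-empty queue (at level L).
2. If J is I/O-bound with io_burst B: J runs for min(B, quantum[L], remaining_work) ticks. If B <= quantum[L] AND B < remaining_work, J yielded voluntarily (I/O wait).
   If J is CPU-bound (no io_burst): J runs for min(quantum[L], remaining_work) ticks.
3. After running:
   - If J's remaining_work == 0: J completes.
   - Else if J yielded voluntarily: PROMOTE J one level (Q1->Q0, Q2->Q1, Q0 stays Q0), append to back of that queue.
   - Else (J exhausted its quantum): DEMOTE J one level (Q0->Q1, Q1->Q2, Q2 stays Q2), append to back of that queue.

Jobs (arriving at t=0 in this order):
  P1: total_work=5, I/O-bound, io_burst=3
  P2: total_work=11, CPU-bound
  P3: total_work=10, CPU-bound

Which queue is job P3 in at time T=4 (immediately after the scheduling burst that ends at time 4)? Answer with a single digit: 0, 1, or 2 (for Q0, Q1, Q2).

Answer: 0

Derivation:
t=0-2: P1@Q0 runs 2, rem=3, quantum used, demote→Q1. Q0=[P2,P3] Q1=[P1] Q2=[]
t=2-4: P2@Q0 runs 2, rem=9, quantum used, demote→Q1. Q0=[P3] Q1=[P1,P2] Q2=[]
t=4-6: P3@Q0 runs 2, rem=8, quantum used, demote→Q1. Q0=[] Q1=[P1,P2,P3] Q2=[]
t=6-9: P1@Q1 runs 3, rem=0, completes. Q0=[] Q1=[P2,P3] Q2=[]
t=9-14: P2@Q1 runs 5, rem=4, quantum used, demote→Q2. Q0=[] Q1=[P3] Q2=[P2]
t=14-19: P3@Q1 runs 5, rem=3, quantum used, demote→Q2. Q0=[] Q1=[] Q2=[P2,P3]
t=19-23: P2@Q2 runs 4, rem=0, completes. Q0=[] Q1=[] Q2=[P3]
t=23-26: P3@Q2 runs 3, rem=0, completes. Q0=[] Q1=[] Q2=[]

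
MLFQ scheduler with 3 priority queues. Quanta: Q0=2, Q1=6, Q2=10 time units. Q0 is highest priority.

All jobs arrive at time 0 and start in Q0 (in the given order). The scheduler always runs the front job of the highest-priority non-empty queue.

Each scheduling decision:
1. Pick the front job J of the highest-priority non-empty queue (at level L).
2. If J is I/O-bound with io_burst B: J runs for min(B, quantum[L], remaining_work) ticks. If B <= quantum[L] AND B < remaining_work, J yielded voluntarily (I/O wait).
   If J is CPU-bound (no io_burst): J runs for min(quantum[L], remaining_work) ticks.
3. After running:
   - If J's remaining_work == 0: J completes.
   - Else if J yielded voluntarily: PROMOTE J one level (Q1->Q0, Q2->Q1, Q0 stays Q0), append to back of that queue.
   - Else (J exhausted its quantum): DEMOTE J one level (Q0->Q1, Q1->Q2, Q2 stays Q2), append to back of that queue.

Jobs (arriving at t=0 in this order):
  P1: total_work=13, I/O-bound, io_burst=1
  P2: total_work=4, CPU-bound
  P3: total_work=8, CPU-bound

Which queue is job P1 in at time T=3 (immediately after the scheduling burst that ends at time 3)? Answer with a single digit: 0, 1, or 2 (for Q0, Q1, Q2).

t=0-1: P1@Q0 runs 1, rem=12, I/O yield, promote→Q0. Q0=[P2,P3,P1] Q1=[] Q2=[]
t=1-3: P2@Q0 runs 2, rem=2, quantum used, demote→Q1. Q0=[P3,P1] Q1=[P2] Q2=[]
t=3-5: P3@Q0 runs 2, rem=6, quantum used, demote→Q1. Q0=[P1] Q1=[P2,P3] Q2=[]
t=5-6: P1@Q0 runs 1, rem=11, I/O yield, promote→Q0. Q0=[P1] Q1=[P2,P3] Q2=[]
t=6-7: P1@Q0 runs 1, rem=10, I/O yield, promote→Q0. Q0=[P1] Q1=[P2,P3] Q2=[]
t=7-8: P1@Q0 runs 1, rem=9, I/O yield, promote→Q0. Q0=[P1] Q1=[P2,P3] Q2=[]
t=8-9: P1@Q0 runs 1, rem=8, I/O yield, promote→Q0. Q0=[P1] Q1=[P2,P3] Q2=[]
t=9-10: P1@Q0 runs 1, rem=7, I/O yield, promote→Q0. Q0=[P1] Q1=[P2,P3] Q2=[]
t=10-11: P1@Q0 runs 1, rem=6, I/O yield, promote→Q0. Q0=[P1] Q1=[P2,P3] Q2=[]
t=11-12: P1@Q0 runs 1, rem=5, I/O yield, promote→Q0. Q0=[P1] Q1=[P2,P3] Q2=[]
t=12-13: P1@Q0 runs 1, rem=4, I/O yield, promote→Q0. Q0=[P1] Q1=[P2,P3] Q2=[]
t=13-14: P1@Q0 runs 1, rem=3, I/O yield, promote→Q0. Q0=[P1] Q1=[P2,P3] Q2=[]
t=14-15: P1@Q0 runs 1, rem=2, I/O yield, promote→Q0. Q0=[P1] Q1=[P2,P3] Q2=[]
t=15-16: P1@Q0 runs 1, rem=1, I/O yield, promote→Q0. Q0=[P1] Q1=[P2,P3] Q2=[]
t=16-17: P1@Q0 runs 1, rem=0, completes. Q0=[] Q1=[P2,P3] Q2=[]
t=17-19: P2@Q1 runs 2, rem=0, completes. Q0=[] Q1=[P3] Q2=[]
t=19-25: P3@Q1 runs 6, rem=0, completes. Q0=[] Q1=[] Q2=[]

Answer: 0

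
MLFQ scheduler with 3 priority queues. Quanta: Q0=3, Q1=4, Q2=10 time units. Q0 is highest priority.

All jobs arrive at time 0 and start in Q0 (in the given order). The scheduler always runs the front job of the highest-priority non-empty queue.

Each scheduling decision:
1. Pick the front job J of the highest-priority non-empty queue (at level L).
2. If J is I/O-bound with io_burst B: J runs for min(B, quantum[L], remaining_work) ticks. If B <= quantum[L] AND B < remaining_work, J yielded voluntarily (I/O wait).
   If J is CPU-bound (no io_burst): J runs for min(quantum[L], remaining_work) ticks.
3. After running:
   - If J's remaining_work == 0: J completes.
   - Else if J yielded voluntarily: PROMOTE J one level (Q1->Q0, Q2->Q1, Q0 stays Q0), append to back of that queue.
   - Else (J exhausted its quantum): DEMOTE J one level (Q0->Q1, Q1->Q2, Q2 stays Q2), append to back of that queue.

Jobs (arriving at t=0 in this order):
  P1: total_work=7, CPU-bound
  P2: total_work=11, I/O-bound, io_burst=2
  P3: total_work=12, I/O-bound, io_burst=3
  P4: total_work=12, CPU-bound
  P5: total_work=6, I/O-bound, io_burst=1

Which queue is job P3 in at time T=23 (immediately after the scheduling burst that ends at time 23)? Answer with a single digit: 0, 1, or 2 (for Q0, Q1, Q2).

Answer: 0

Derivation:
t=0-3: P1@Q0 runs 3, rem=4, quantum used, demote→Q1. Q0=[P2,P3,P4,P5] Q1=[P1] Q2=[]
t=3-5: P2@Q0 runs 2, rem=9, I/O yield, promote→Q0. Q0=[P3,P4,P5,P2] Q1=[P1] Q2=[]
t=5-8: P3@Q0 runs 3, rem=9, I/O yield, promote→Q0. Q0=[P4,P5,P2,P3] Q1=[P1] Q2=[]
t=8-11: P4@Q0 runs 3, rem=9, quantum used, demote→Q1. Q0=[P5,P2,P3] Q1=[P1,P4] Q2=[]
t=11-12: P5@Q0 runs 1, rem=5, I/O yield, promote→Q0. Q0=[P2,P3,P5] Q1=[P1,P4] Q2=[]
t=12-14: P2@Q0 runs 2, rem=7, I/O yield, promote→Q0. Q0=[P3,P5,P2] Q1=[P1,P4] Q2=[]
t=14-17: P3@Q0 runs 3, rem=6, I/O yield, promote→Q0. Q0=[P5,P2,P3] Q1=[P1,P4] Q2=[]
t=17-18: P5@Q0 runs 1, rem=4, I/O yield, promote→Q0. Q0=[P2,P3,P5] Q1=[P1,P4] Q2=[]
t=18-20: P2@Q0 runs 2, rem=5, I/O yield, promote→Q0. Q0=[P3,P5,P2] Q1=[P1,P4] Q2=[]
t=20-23: P3@Q0 runs 3, rem=3, I/O yield, promote→Q0. Q0=[P5,P2,P3] Q1=[P1,P4] Q2=[]
t=23-24: P5@Q0 runs 1, rem=3, I/O yield, promote→Q0. Q0=[P2,P3,P5] Q1=[P1,P4] Q2=[]
t=24-26: P2@Q0 runs 2, rem=3, I/O yield, promote→Q0. Q0=[P3,P5,P2] Q1=[P1,P4] Q2=[]
t=26-29: P3@Q0 runs 3, rem=0, completes. Q0=[P5,P2] Q1=[P1,P4] Q2=[]
t=29-30: P5@Q0 runs 1, rem=2, I/O yield, promote→Q0. Q0=[P2,P5] Q1=[P1,P4] Q2=[]
t=30-32: P2@Q0 runs 2, rem=1, I/O yield, promote→Q0. Q0=[P5,P2] Q1=[P1,P4] Q2=[]
t=32-33: P5@Q0 runs 1, rem=1, I/O yield, promote→Q0. Q0=[P2,P5] Q1=[P1,P4] Q2=[]
t=33-34: P2@Q0 runs 1, rem=0, completes. Q0=[P5] Q1=[P1,P4] Q2=[]
t=34-35: P5@Q0 runs 1, rem=0, completes. Q0=[] Q1=[P1,P4] Q2=[]
t=35-39: P1@Q1 runs 4, rem=0, completes. Q0=[] Q1=[P4] Q2=[]
t=39-43: P4@Q1 runs 4, rem=5, quantum used, demote→Q2. Q0=[] Q1=[] Q2=[P4]
t=43-48: P4@Q2 runs 5, rem=0, completes. Q0=[] Q1=[] Q2=[]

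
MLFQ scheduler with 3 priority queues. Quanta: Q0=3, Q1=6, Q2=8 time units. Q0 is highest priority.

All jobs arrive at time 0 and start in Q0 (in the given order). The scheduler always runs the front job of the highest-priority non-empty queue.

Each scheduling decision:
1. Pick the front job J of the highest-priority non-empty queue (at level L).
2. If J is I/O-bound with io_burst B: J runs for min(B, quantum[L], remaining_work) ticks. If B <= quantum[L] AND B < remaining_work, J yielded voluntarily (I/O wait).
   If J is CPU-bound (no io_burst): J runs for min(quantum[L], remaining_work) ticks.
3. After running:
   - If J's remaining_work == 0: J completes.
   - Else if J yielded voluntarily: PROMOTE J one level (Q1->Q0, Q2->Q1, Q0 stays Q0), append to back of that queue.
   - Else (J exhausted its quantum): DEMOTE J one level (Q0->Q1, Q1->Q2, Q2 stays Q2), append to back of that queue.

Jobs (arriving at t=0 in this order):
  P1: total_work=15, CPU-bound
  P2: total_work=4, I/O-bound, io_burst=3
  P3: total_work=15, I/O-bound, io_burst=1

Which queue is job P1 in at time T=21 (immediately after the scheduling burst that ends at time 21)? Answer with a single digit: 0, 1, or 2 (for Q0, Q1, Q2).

t=0-3: P1@Q0 runs 3, rem=12, quantum used, demote→Q1. Q0=[P2,P3] Q1=[P1] Q2=[]
t=3-6: P2@Q0 runs 3, rem=1, I/O yield, promote→Q0. Q0=[P3,P2] Q1=[P1] Q2=[]
t=6-7: P3@Q0 runs 1, rem=14, I/O yield, promote→Q0. Q0=[P2,P3] Q1=[P1] Q2=[]
t=7-8: P2@Q0 runs 1, rem=0, completes. Q0=[P3] Q1=[P1] Q2=[]
t=8-9: P3@Q0 runs 1, rem=13, I/O yield, promote→Q0. Q0=[P3] Q1=[P1] Q2=[]
t=9-10: P3@Q0 runs 1, rem=12, I/O yield, promote→Q0. Q0=[P3] Q1=[P1] Q2=[]
t=10-11: P3@Q0 runs 1, rem=11, I/O yield, promote→Q0. Q0=[P3] Q1=[P1] Q2=[]
t=11-12: P3@Q0 runs 1, rem=10, I/O yield, promote→Q0. Q0=[P3] Q1=[P1] Q2=[]
t=12-13: P3@Q0 runs 1, rem=9, I/O yield, promote→Q0. Q0=[P3] Q1=[P1] Q2=[]
t=13-14: P3@Q0 runs 1, rem=8, I/O yield, promote→Q0. Q0=[P3] Q1=[P1] Q2=[]
t=14-15: P3@Q0 runs 1, rem=7, I/O yield, promote→Q0. Q0=[P3] Q1=[P1] Q2=[]
t=15-16: P3@Q0 runs 1, rem=6, I/O yield, promote→Q0. Q0=[P3] Q1=[P1] Q2=[]
t=16-17: P3@Q0 runs 1, rem=5, I/O yield, promote→Q0. Q0=[P3] Q1=[P1] Q2=[]
t=17-18: P3@Q0 runs 1, rem=4, I/O yield, promote→Q0. Q0=[P3] Q1=[P1] Q2=[]
t=18-19: P3@Q0 runs 1, rem=3, I/O yield, promote→Q0. Q0=[P3] Q1=[P1] Q2=[]
t=19-20: P3@Q0 runs 1, rem=2, I/O yield, promote→Q0. Q0=[P3] Q1=[P1] Q2=[]
t=20-21: P3@Q0 runs 1, rem=1, I/O yield, promote→Q0. Q0=[P3] Q1=[P1] Q2=[]
t=21-22: P3@Q0 runs 1, rem=0, completes. Q0=[] Q1=[P1] Q2=[]
t=22-28: P1@Q1 runs 6, rem=6, quantum used, demote→Q2. Q0=[] Q1=[] Q2=[P1]
t=28-34: P1@Q2 runs 6, rem=0, completes. Q0=[] Q1=[] Q2=[]

Answer: 1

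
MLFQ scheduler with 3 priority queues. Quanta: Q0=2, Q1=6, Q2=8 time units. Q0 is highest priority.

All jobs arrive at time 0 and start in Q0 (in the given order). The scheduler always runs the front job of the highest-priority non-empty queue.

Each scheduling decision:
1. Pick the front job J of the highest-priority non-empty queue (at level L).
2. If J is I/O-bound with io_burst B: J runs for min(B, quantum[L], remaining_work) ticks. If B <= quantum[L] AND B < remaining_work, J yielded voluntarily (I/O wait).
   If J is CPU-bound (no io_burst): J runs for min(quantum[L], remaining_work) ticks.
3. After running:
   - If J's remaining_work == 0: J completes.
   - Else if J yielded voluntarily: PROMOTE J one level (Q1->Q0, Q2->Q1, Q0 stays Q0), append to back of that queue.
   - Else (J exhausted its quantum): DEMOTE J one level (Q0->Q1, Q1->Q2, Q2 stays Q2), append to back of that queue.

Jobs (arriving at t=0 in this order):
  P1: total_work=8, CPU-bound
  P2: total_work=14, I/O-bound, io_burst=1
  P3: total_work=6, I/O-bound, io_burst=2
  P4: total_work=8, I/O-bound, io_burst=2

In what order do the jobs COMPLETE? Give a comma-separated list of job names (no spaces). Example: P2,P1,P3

t=0-2: P1@Q0 runs 2, rem=6, quantum used, demote→Q1. Q0=[P2,P3,P4] Q1=[P1] Q2=[]
t=2-3: P2@Q0 runs 1, rem=13, I/O yield, promote→Q0. Q0=[P3,P4,P2] Q1=[P1] Q2=[]
t=3-5: P3@Q0 runs 2, rem=4, I/O yield, promote→Q0. Q0=[P4,P2,P3] Q1=[P1] Q2=[]
t=5-7: P4@Q0 runs 2, rem=6, I/O yield, promote→Q0. Q0=[P2,P3,P4] Q1=[P1] Q2=[]
t=7-8: P2@Q0 runs 1, rem=12, I/O yield, promote→Q0. Q0=[P3,P4,P2] Q1=[P1] Q2=[]
t=8-10: P3@Q0 runs 2, rem=2, I/O yield, promote→Q0. Q0=[P4,P2,P3] Q1=[P1] Q2=[]
t=10-12: P4@Q0 runs 2, rem=4, I/O yield, promote→Q0. Q0=[P2,P3,P4] Q1=[P1] Q2=[]
t=12-13: P2@Q0 runs 1, rem=11, I/O yield, promote→Q0. Q0=[P3,P4,P2] Q1=[P1] Q2=[]
t=13-15: P3@Q0 runs 2, rem=0, completes. Q0=[P4,P2] Q1=[P1] Q2=[]
t=15-17: P4@Q0 runs 2, rem=2, I/O yield, promote→Q0. Q0=[P2,P4] Q1=[P1] Q2=[]
t=17-18: P2@Q0 runs 1, rem=10, I/O yield, promote→Q0. Q0=[P4,P2] Q1=[P1] Q2=[]
t=18-20: P4@Q0 runs 2, rem=0, completes. Q0=[P2] Q1=[P1] Q2=[]
t=20-21: P2@Q0 runs 1, rem=9, I/O yield, promote→Q0. Q0=[P2] Q1=[P1] Q2=[]
t=21-22: P2@Q0 runs 1, rem=8, I/O yield, promote→Q0. Q0=[P2] Q1=[P1] Q2=[]
t=22-23: P2@Q0 runs 1, rem=7, I/O yield, promote→Q0. Q0=[P2] Q1=[P1] Q2=[]
t=23-24: P2@Q0 runs 1, rem=6, I/O yield, promote→Q0. Q0=[P2] Q1=[P1] Q2=[]
t=24-25: P2@Q0 runs 1, rem=5, I/O yield, promote→Q0. Q0=[P2] Q1=[P1] Q2=[]
t=25-26: P2@Q0 runs 1, rem=4, I/O yield, promote→Q0. Q0=[P2] Q1=[P1] Q2=[]
t=26-27: P2@Q0 runs 1, rem=3, I/O yield, promote→Q0. Q0=[P2] Q1=[P1] Q2=[]
t=27-28: P2@Q0 runs 1, rem=2, I/O yield, promote→Q0. Q0=[P2] Q1=[P1] Q2=[]
t=28-29: P2@Q0 runs 1, rem=1, I/O yield, promote→Q0. Q0=[P2] Q1=[P1] Q2=[]
t=29-30: P2@Q0 runs 1, rem=0, completes. Q0=[] Q1=[P1] Q2=[]
t=30-36: P1@Q1 runs 6, rem=0, completes. Q0=[] Q1=[] Q2=[]

Answer: P3,P4,P2,P1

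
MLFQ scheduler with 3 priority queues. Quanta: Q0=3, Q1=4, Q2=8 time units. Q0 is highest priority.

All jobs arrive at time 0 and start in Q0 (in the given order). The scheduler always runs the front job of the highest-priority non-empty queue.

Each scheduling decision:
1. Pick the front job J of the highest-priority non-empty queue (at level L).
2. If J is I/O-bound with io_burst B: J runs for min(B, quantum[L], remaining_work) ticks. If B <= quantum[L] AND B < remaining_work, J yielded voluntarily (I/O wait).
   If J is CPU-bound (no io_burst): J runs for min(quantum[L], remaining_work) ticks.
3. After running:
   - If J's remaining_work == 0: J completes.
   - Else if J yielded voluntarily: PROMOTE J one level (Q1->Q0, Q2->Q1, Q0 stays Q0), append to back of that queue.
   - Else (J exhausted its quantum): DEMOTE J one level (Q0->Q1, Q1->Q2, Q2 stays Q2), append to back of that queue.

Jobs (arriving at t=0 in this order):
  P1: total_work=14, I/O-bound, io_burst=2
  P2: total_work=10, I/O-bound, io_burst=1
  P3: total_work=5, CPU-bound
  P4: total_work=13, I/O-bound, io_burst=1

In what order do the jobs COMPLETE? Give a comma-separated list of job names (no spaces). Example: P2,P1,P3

Answer: P1,P2,P4,P3

Derivation:
t=0-2: P1@Q0 runs 2, rem=12, I/O yield, promote→Q0. Q0=[P2,P3,P4,P1] Q1=[] Q2=[]
t=2-3: P2@Q0 runs 1, rem=9, I/O yield, promote→Q0. Q0=[P3,P4,P1,P2] Q1=[] Q2=[]
t=3-6: P3@Q0 runs 3, rem=2, quantum used, demote→Q1. Q0=[P4,P1,P2] Q1=[P3] Q2=[]
t=6-7: P4@Q0 runs 1, rem=12, I/O yield, promote→Q0. Q0=[P1,P2,P4] Q1=[P3] Q2=[]
t=7-9: P1@Q0 runs 2, rem=10, I/O yield, promote→Q0. Q0=[P2,P4,P1] Q1=[P3] Q2=[]
t=9-10: P2@Q0 runs 1, rem=8, I/O yield, promote→Q0. Q0=[P4,P1,P2] Q1=[P3] Q2=[]
t=10-11: P4@Q0 runs 1, rem=11, I/O yield, promote→Q0. Q0=[P1,P2,P4] Q1=[P3] Q2=[]
t=11-13: P1@Q0 runs 2, rem=8, I/O yield, promote→Q0. Q0=[P2,P4,P1] Q1=[P3] Q2=[]
t=13-14: P2@Q0 runs 1, rem=7, I/O yield, promote→Q0. Q0=[P4,P1,P2] Q1=[P3] Q2=[]
t=14-15: P4@Q0 runs 1, rem=10, I/O yield, promote→Q0. Q0=[P1,P2,P4] Q1=[P3] Q2=[]
t=15-17: P1@Q0 runs 2, rem=6, I/O yield, promote→Q0. Q0=[P2,P4,P1] Q1=[P3] Q2=[]
t=17-18: P2@Q0 runs 1, rem=6, I/O yield, promote→Q0. Q0=[P4,P1,P2] Q1=[P3] Q2=[]
t=18-19: P4@Q0 runs 1, rem=9, I/O yield, promote→Q0. Q0=[P1,P2,P4] Q1=[P3] Q2=[]
t=19-21: P1@Q0 runs 2, rem=4, I/O yield, promote→Q0. Q0=[P2,P4,P1] Q1=[P3] Q2=[]
t=21-22: P2@Q0 runs 1, rem=5, I/O yield, promote→Q0. Q0=[P4,P1,P2] Q1=[P3] Q2=[]
t=22-23: P4@Q0 runs 1, rem=8, I/O yield, promote→Q0. Q0=[P1,P2,P4] Q1=[P3] Q2=[]
t=23-25: P1@Q0 runs 2, rem=2, I/O yield, promote→Q0. Q0=[P2,P4,P1] Q1=[P3] Q2=[]
t=25-26: P2@Q0 runs 1, rem=4, I/O yield, promote→Q0. Q0=[P4,P1,P2] Q1=[P3] Q2=[]
t=26-27: P4@Q0 runs 1, rem=7, I/O yield, promote→Q0. Q0=[P1,P2,P4] Q1=[P3] Q2=[]
t=27-29: P1@Q0 runs 2, rem=0, completes. Q0=[P2,P4] Q1=[P3] Q2=[]
t=29-30: P2@Q0 runs 1, rem=3, I/O yield, promote→Q0. Q0=[P4,P2] Q1=[P3] Q2=[]
t=30-31: P4@Q0 runs 1, rem=6, I/O yield, promote→Q0. Q0=[P2,P4] Q1=[P3] Q2=[]
t=31-32: P2@Q0 runs 1, rem=2, I/O yield, promote→Q0. Q0=[P4,P2] Q1=[P3] Q2=[]
t=32-33: P4@Q0 runs 1, rem=5, I/O yield, promote→Q0. Q0=[P2,P4] Q1=[P3] Q2=[]
t=33-34: P2@Q0 runs 1, rem=1, I/O yield, promote→Q0. Q0=[P4,P2] Q1=[P3] Q2=[]
t=34-35: P4@Q0 runs 1, rem=4, I/O yield, promote→Q0. Q0=[P2,P4] Q1=[P3] Q2=[]
t=35-36: P2@Q0 runs 1, rem=0, completes. Q0=[P4] Q1=[P3] Q2=[]
t=36-37: P4@Q0 runs 1, rem=3, I/O yield, promote→Q0. Q0=[P4] Q1=[P3] Q2=[]
t=37-38: P4@Q0 runs 1, rem=2, I/O yield, promote→Q0. Q0=[P4] Q1=[P3] Q2=[]
t=38-39: P4@Q0 runs 1, rem=1, I/O yield, promote→Q0. Q0=[P4] Q1=[P3] Q2=[]
t=39-40: P4@Q0 runs 1, rem=0, completes. Q0=[] Q1=[P3] Q2=[]
t=40-42: P3@Q1 runs 2, rem=0, completes. Q0=[] Q1=[] Q2=[]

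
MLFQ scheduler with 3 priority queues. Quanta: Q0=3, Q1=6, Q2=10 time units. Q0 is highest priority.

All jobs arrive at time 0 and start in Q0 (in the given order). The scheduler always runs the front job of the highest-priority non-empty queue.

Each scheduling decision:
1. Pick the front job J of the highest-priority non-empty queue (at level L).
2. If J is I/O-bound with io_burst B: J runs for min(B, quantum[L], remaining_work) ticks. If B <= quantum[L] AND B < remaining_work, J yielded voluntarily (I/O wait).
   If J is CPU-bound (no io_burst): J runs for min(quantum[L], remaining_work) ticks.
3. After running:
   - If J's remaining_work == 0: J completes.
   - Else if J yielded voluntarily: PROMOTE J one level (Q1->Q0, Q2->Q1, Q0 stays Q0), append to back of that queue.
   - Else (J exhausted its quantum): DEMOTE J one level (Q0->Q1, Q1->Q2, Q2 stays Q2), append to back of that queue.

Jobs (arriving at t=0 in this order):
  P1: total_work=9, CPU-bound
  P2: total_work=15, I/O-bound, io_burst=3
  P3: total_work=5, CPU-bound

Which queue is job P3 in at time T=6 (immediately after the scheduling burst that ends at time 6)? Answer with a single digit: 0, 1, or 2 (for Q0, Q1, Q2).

Answer: 0

Derivation:
t=0-3: P1@Q0 runs 3, rem=6, quantum used, demote→Q1. Q0=[P2,P3] Q1=[P1] Q2=[]
t=3-6: P2@Q0 runs 3, rem=12, I/O yield, promote→Q0. Q0=[P3,P2] Q1=[P1] Q2=[]
t=6-9: P3@Q0 runs 3, rem=2, quantum used, demote→Q1. Q0=[P2] Q1=[P1,P3] Q2=[]
t=9-12: P2@Q0 runs 3, rem=9, I/O yield, promote→Q0. Q0=[P2] Q1=[P1,P3] Q2=[]
t=12-15: P2@Q0 runs 3, rem=6, I/O yield, promote→Q0. Q0=[P2] Q1=[P1,P3] Q2=[]
t=15-18: P2@Q0 runs 3, rem=3, I/O yield, promote→Q0. Q0=[P2] Q1=[P1,P3] Q2=[]
t=18-21: P2@Q0 runs 3, rem=0, completes. Q0=[] Q1=[P1,P3] Q2=[]
t=21-27: P1@Q1 runs 6, rem=0, completes. Q0=[] Q1=[P3] Q2=[]
t=27-29: P3@Q1 runs 2, rem=0, completes. Q0=[] Q1=[] Q2=[]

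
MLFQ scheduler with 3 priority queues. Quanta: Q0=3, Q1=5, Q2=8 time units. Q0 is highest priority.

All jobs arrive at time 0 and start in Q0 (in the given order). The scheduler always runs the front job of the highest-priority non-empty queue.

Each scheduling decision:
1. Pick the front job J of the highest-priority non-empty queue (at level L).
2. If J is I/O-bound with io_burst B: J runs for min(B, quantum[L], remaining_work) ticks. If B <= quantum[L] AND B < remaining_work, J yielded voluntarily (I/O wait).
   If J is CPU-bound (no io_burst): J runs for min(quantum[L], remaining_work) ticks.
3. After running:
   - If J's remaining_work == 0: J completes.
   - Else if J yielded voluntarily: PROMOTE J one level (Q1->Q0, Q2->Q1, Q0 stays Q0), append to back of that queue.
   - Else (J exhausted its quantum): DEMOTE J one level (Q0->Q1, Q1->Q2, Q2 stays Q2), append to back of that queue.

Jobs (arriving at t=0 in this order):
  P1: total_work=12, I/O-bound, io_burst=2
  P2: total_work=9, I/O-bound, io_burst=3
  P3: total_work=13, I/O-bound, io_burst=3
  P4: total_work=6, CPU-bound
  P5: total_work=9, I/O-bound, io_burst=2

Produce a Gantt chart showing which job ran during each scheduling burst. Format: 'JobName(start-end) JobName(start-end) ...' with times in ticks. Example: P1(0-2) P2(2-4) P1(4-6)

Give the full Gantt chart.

Answer: P1(0-2) P2(2-5) P3(5-8) P4(8-11) P5(11-13) P1(13-15) P2(15-18) P3(18-21) P5(21-23) P1(23-25) P2(25-28) P3(28-31) P5(31-33) P1(33-35) P3(35-38) P5(38-40) P1(40-42) P3(42-43) P5(43-44) P1(44-46) P4(46-49)

Derivation:
t=0-2: P1@Q0 runs 2, rem=10, I/O yield, promote→Q0. Q0=[P2,P3,P4,P5,P1] Q1=[] Q2=[]
t=2-5: P2@Q0 runs 3, rem=6, I/O yield, promote→Q0. Q0=[P3,P4,P5,P1,P2] Q1=[] Q2=[]
t=5-8: P3@Q0 runs 3, rem=10, I/O yield, promote→Q0. Q0=[P4,P5,P1,P2,P3] Q1=[] Q2=[]
t=8-11: P4@Q0 runs 3, rem=3, quantum used, demote→Q1. Q0=[P5,P1,P2,P3] Q1=[P4] Q2=[]
t=11-13: P5@Q0 runs 2, rem=7, I/O yield, promote→Q0. Q0=[P1,P2,P3,P5] Q1=[P4] Q2=[]
t=13-15: P1@Q0 runs 2, rem=8, I/O yield, promote→Q0. Q0=[P2,P3,P5,P1] Q1=[P4] Q2=[]
t=15-18: P2@Q0 runs 3, rem=3, I/O yield, promote→Q0. Q0=[P3,P5,P1,P2] Q1=[P4] Q2=[]
t=18-21: P3@Q0 runs 3, rem=7, I/O yield, promote→Q0. Q0=[P5,P1,P2,P3] Q1=[P4] Q2=[]
t=21-23: P5@Q0 runs 2, rem=5, I/O yield, promote→Q0. Q0=[P1,P2,P3,P5] Q1=[P4] Q2=[]
t=23-25: P1@Q0 runs 2, rem=6, I/O yield, promote→Q0. Q0=[P2,P3,P5,P1] Q1=[P4] Q2=[]
t=25-28: P2@Q0 runs 3, rem=0, completes. Q0=[P3,P5,P1] Q1=[P4] Q2=[]
t=28-31: P3@Q0 runs 3, rem=4, I/O yield, promote→Q0. Q0=[P5,P1,P3] Q1=[P4] Q2=[]
t=31-33: P5@Q0 runs 2, rem=3, I/O yield, promote→Q0. Q0=[P1,P3,P5] Q1=[P4] Q2=[]
t=33-35: P1@Q0 runs 2, rem=4, I/O yield, promote→Q0. Q0=[P3,P5,P1] Q1=[P4] Q2=[]
t=35-38: P3@Q0 runs 3, rem=1, I/O yield, promote→Q0. Q0=[P5,P1,P3] Q1=[P4] Q2=[]
t=38-40: P5@Q0 runs 2, rem=1, I/O yield, promote→Q0. Q0=[P1,P3,P5] Q1=[P4] Q2=[]
t=40-42: P1@Q0 runs 2, rem=2, I/O yield, promote→Q0. Q0=[P3,P5,P1] Q1=[P4] Q2=[]
t=42-43: P3@Q0 runs 1, rem=0, completes. Q0=[P5,P1] Q1=[P4] Q2=[]
t=43-44: P5@Q0 runs 1, rem=0, completes. Q0=[P1] Q1=[P4] Q2=[]
t=44-46: P1@Q0 runs 2, rem=0, completes. Q0=[] Q1=[P4] Q2=[]
t=46-49: P4@Q1 runs 3, rem=0, completes. Q0=[] Q1=[] Q2=[]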